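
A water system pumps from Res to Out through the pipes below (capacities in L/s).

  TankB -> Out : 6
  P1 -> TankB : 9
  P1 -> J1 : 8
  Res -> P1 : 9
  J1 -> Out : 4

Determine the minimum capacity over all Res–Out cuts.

9

Augment Res→P1→J1→Out: bottleneck 4, flow now 4.
Augment Res→P1→TankB→Out: bottleneck 5, flow now 9.
No augmenting path remains; maximum flow = 9.
By max-flow min-cut, the minimum cut capacity equals the max flow.
In the residual graph, reachable from Res: {Res}.
Min-cut edges: Res→P1 (9); capacity 9 = 9.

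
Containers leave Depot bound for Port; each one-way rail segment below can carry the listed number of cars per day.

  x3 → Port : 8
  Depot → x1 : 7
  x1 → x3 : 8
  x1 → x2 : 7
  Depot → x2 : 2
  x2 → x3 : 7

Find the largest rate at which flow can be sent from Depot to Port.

Augment Depot→x1→x3→Port: bottleneck 7, flow now 7.
Augment Depot→x2→x3→Port: bottleneck 1, flow now 8.
No augmenting path remains; maximum flow = 8.
In the residual graph, reachable from Depot: {Depot, x1, x2, x3}.
Min-cut edges: x3→Port (8); capacity 8 = 8.
This cut is saturated, so no flow can exceed 8.

8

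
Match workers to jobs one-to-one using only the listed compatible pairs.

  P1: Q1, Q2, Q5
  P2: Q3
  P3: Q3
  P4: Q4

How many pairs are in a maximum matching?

3

Unit-capacity flow: source→left, listed edges, right→sink; max matching = max flow.
Augmenting path P1→Q1 (+1); matched 1.
Augmenting path P2→Q3 (+1); matched 2.
Augmenting path P4→Q4 (+1); matched 3.
No augmenting path remains; maximum matching = 3.
König certificate: {P1, P4, Q3} is a vertex cover of size 3 (every listed pair touches it), so no matching can be larger.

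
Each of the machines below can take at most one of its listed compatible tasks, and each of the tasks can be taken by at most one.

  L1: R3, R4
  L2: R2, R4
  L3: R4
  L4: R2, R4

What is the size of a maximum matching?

3

Unit-capacity flow: source→left, listed edges, right→sink; max matching = max flow.
Augmenting path L1→R3 (+1); matched 1.
Augmenting path L2→R2 (+1); matched 2.
Augmenting path L3→R4 (+1); matched 3.
No augmenting path remains; maximum matching = 3.
König certificate: {L1, R2, R4} is a vertex cover of size 3 (every listed pair touches it), so no matching can be larger.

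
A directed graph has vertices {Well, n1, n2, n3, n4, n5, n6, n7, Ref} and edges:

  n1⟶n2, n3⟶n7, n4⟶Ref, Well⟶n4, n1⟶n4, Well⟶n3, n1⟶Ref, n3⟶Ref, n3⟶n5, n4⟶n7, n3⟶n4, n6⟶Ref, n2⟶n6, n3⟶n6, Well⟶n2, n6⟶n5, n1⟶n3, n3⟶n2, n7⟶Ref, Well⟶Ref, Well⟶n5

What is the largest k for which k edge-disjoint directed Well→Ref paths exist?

4

Assign every edge capacity 1; by Menger, the answer equals the max flow.
Path Well→Ref (+1); total 1.
Path Well→n3→Ref (+1); total 2.
Path Well→n4→Ref (+1); total 3.
Path Well→n2→n6→Ref (+1); total 4.
No residual Well→Ref path; max flow = 4.
Certifying cut of size 4: {Well→Ref, Well→n2, Well→n3, Well→n4}.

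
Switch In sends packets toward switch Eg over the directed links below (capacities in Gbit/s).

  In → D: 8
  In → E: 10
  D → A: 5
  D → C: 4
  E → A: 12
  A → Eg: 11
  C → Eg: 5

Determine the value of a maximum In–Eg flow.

Augment In→D→A→Eg: bottleneck 5, flow now 5.
Augment In→D→C→Eg: bottleneck 3, flow now 8.
Augment In→E→A→Eg: bottleneck 6, flow now 14.
Augment In→E→A→D→C→Eg: bottleneck 1, flow now 15. (uses reverse residual edge)
No augmenting path remains; maximum flow = 15.
In the residual graph, reachable from In: {In, D, E, A}.
Min-cut edges: D→C (4), A→Eg (11); capacity 4 + 11 = 15.
This cut is saturated, so no flow can exceed 15.

15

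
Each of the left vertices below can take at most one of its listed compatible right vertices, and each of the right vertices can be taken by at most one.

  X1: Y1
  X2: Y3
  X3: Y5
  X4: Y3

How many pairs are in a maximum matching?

Unit-capacity flow: source→left, listed edges, right→sink; max matching = max flow.
Augmenting path X1→Y1 (+1); matched 1.
Augmenting path X2→Y3 (+1); matched 2.
Augmenting path X3→Y5 (+1); matched 3.
No augmenting path remains; maximum matching = 3.
König certificate: {X1, X3, Y3} is a vertex cover of size 3 (every listed pair touches it), so no matching can be larger.

3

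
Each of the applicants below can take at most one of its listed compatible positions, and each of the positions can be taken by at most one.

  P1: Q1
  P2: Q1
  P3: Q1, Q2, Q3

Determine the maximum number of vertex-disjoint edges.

Unit-capacity flow: source→left, listed edges, right→sink; max matching = max flow.
Augmenting path P1→Q1 (+1); matched 1.
Augmenting path P3→Q2 (+1); matched 2.
No augmenting path remains; maximum matching = 2.
König certificate: {P3, Q1} is a vertex cover of size 2 (every listed pair touches it), so no matching can be larger.

2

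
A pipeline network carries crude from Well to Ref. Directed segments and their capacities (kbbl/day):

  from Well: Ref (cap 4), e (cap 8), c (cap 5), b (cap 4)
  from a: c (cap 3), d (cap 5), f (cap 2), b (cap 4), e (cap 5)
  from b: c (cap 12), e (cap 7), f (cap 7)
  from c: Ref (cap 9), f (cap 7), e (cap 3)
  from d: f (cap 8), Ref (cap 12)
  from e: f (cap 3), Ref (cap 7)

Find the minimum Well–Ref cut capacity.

20

Augment Well→Ref: bottleneck 4, flow now 4.
Augment Well→c→Ref: bottleneck 5, flow now 9.
Augment Well→e→Ref: bottleneck 7, flow now 16.
Augment Well→b→c→Ref: bottleneck 4, flow now 20.
No augmenting path remains; maximum flow = 20.
By max-flow min-cut, the minimum cut capacity equals the max flow.
In the residual graph, reachable from Well: {Well, e, f}.
Min-cut edges: Well→b (4), Well→c (5), Well→Ref (4), e→Ref (7); capacity 4 + 5 + 4 + 7 = 20.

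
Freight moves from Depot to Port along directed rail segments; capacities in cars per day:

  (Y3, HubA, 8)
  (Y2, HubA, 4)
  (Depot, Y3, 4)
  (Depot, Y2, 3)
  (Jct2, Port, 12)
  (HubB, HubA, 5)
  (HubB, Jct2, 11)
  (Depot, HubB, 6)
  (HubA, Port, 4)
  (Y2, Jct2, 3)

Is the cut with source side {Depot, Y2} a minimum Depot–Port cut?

No — its capacity is 17, but the minimum cut has capacity 13.

Given cut capacity: 6 + 4 + 3 + 4 = 17.
Augment Depot→Y2→Jct2→Port: bottleneck 3, flow now 3.
Augment Depot→HubB→Jct2→Port: bottleneck 6, flow now 9.
Augment Depot→Y3→HubA→Port: bottleneck 4, flow now 13.
No augmenting path remains; maximum flow = 13.
In the residual graph, reachable from Depot: {Depot}.
Min-cut edges: Depot→Y2 (3), Depot→HubB (6), Depot→Y3 (4); capacity 3 + 6 + 4 = 13.
Cut capacity 17 exceeds the max flow 13, so it is not minimum.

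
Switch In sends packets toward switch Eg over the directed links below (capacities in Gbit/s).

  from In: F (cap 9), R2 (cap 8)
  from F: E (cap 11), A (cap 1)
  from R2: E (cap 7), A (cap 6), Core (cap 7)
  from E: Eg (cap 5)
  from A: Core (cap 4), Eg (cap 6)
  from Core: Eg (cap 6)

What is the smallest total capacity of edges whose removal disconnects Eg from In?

14

Augment In→F→E→Eg: bottleneck 5, flow now 5.
Augment In→F→A→Eg: bottleneck 1, flow now 6.
Augment In→R2→A→Eg: bottleneck 5, flow now 11.
Augment In→R2→Core→Eg: bottleneck 3, flow now 14.
No augmenting path remains; maximum flow = 14.
By max-flow min-cut, the minimum cut capacity equals the max flow.
In the residual graph, reachable from In: {In, F, E}.
Min-cut edges: In→R2 (8), F→A (1), E→Eg (5); capacity 8 + 1 + 5 = 14.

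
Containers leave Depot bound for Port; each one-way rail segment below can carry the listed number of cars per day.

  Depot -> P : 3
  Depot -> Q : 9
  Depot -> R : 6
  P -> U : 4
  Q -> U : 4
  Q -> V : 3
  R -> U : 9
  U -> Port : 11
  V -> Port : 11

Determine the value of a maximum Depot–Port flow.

14

Augment Depot→P→U→Port: bottleneck 3, flow now 3.
Augment Depot→Q→U→Port: bottleneck 4, flow now 7.
Augment Depot→Q→V→Port: bottleneck 3, flow now 10.
Augment Depot→R→U→Port: bottleneck 4, flow now 14.
No augmenting path remains; maximum flow = 14.
In the residual graph, reachable from Depot: {Depot, P, Q, R, U}.
Min-cut edges: Q→V (3), U→Port (11); capacity 3 + 11 = 14.
This cut is saturated, so no flow can exceed 14.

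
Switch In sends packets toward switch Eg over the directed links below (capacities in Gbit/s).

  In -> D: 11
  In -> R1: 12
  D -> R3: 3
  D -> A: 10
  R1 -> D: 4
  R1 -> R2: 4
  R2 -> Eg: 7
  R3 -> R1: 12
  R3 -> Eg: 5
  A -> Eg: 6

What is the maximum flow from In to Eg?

13

Augment In→D→R3→Eg: bottleneck 3, flow now 3.
Augment In→D→A→Eg: bottleneck 6, flow now 9.
Augment In→R1→R2→Eg: bottleneck 4, flow now 13.
No augmenting path remains; maximum flow = 13.
In the residual graph, reachable from In: {In, D, R1, A}.
Min-cut edges: D→R3 (3), R1→R2 (4), A→Eg (6); capacity 3 + 4 + 6 = 13.
This cut is saturated, so no flow can exceed 13.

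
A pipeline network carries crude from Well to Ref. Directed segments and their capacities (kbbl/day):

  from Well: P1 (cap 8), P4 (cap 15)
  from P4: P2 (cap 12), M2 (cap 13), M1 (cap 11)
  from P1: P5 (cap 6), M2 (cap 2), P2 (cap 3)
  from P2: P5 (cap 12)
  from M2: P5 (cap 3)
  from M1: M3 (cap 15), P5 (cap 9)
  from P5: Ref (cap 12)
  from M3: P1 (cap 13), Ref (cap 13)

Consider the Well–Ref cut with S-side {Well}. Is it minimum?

Given cut capacity: 15 + 8 = 23.
Augment Well→P1→P5→Ref: bottleneck 6, flow now 6.
Augment Well→P4→P2→P5→Ref: bottleneck 6, flow now 12.
Augment Well→P4→M1→M3→Ref: bottleneck 9, flow now 21.
Augment Well→P1→P2→P4→M1→M3→Ref: bottleneck 2, flow now 23. (uses reverse residual edge)
No augmenting path remains; maximum flow = 23.
Cut capacity 23 equals the max flow, so it is a minimum cut.

Yes — it is a minimum cut (capacity 23).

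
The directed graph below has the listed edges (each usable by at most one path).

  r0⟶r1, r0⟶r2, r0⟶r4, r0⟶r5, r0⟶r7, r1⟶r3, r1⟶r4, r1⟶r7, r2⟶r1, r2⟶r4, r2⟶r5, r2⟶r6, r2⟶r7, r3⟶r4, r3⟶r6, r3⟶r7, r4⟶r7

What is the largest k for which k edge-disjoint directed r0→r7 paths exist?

4

Assign every edge capacity 1; by Menger, the answer equals the max flow.
Path r0→r7 (+1); total 1.
Path r0→r1→r7 (+1); total 2.
Path r0→r2→r7 (+1); total 3.
Path r0→r4→r7 (+1); total 4.
No residual r0→r7 path; max flow = 4.
Certifying cut of size 4: {r0→r1, r0→r2, r0→r4, r0→r7}.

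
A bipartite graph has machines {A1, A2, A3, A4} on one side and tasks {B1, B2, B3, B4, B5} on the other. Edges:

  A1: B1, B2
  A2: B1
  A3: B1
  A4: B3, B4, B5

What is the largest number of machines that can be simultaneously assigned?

Unit-capacity flow: source→left, listed edges, right→sink; max matching = max flow.
Augmenting path A1→B1 (+1); matched 1.
Augmenting path A4→B3 (+1); matched 2.
Augmenting path A2→B1→A1→B2 (+1); matched 3.
No augmenting path remains; maximum matching = 3.
König certificate: {A1, A4, B1} is a vertex cover of size 3 (every listed pair touches it), so no matching can be larger.

3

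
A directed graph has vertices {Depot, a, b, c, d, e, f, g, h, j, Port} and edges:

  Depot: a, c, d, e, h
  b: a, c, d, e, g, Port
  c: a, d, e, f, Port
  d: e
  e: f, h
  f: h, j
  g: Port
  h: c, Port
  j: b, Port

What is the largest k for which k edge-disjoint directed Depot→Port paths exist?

Assign every edge capacity 1; by Menger, the answer equals the max flow.
Path Depot→c→Port (+1); total 1.
Path Depot→h→Port (+1); total 2.
Path Depot→e→f→j→Port (+1); total 3.
No residual Depot→Port path; max flow = 3.
Certifying cut of size 3: {c→Port, f→j, h→Port}.

3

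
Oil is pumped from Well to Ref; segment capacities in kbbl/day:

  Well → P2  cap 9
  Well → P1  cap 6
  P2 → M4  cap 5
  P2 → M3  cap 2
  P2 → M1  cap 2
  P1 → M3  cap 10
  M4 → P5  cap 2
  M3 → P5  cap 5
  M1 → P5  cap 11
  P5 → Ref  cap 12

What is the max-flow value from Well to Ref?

Augment Well→P2→M4→P5→Ref: bottleneck 2, flow now 2.
Augment Well→P2→M3→P5→Ref: bottleneck 2, flow now 4.
Augment Well→P2→M1→P5→Ref: bottleneck 2, flow now 6.
Augment Well→P1→M3→P5→Ref: bottleneck 3, flow now 9.
No augmenting path remains; maximum flow = 9.
In the residual graph, reachable from Well: {Well, P2, P1, M4, M3}.
Min-cut edges: P2→M1 (2), M4→P5 (2), M3→P5 (5); capacity 2 + 2 + 5 = 9.
This cut is saturated, so no flow can exceed 9.

9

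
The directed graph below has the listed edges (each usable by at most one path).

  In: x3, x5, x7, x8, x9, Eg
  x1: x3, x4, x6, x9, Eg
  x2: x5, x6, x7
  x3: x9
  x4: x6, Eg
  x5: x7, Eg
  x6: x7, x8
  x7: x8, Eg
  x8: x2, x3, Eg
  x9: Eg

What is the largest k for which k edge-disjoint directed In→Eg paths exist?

Assign every edge capacity 1; by Menger, the answer equals the max flow.
Path In→Eg (+1); total 1.
Path In→x5→Eg (+1); total 2.
Path In→x7→Eg (+1); total 3.
Path In→x8→Eg (+1); total 4.
Path In→x9→Eg (+1); total 5.
No residual In→Eg path; max flow = 5.
Certifying cut of size 5: {In→Eg, In→x5, In→x7, In→x8, x9→Eg}.

5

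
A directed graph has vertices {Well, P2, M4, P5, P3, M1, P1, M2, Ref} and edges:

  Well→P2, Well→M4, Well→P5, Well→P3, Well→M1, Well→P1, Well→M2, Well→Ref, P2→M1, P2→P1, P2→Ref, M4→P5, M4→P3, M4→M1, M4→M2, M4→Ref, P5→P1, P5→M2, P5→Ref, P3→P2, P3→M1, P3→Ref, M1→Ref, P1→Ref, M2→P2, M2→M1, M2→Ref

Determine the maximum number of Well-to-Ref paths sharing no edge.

8

Assign every edge capacity 1; by Menger, the answer equals the max flow.
Path Well→Ref (+1); total 1.
Path Well→P2→Ref (+1); total 2.
Path Well→M4→Ref (+1); total 3.
Path Well→P5→Ref (+1); total 4.
Path Well→P3→Ref (+1); total 5.
Path Well→M1→Ref (+1); total 6.
Path Well→P1→Ref (+1); total 7.
Path Well→M2→Ref (+1); total 8.
No residual Well→Ref path; max flow = 8.
Certifying cut of size 8: {Well→M1, Well→M2, Well→M4, Well→P1, Well→P2, Well→P3, Well→P5, Well→Ref}.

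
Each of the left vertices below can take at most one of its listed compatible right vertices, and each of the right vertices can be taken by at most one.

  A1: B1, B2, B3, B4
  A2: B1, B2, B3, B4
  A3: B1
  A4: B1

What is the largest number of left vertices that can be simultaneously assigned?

3

Unit-capacity flow: source→left, listed edges, right→sink; max matching = max flow.
Augmenting path A1→B1 (+1); matched 1.
Augmenting path A2→B2 (+1); matched 2.
Augmenting path A3→B1→A1→B3 (+1); matched 3.
No augmenting path remains; maximum matching = 3.
König certificate: {A1, A2, B1} is a vertex cover of size 3 (every listed pair touches it), so no matching can be larger.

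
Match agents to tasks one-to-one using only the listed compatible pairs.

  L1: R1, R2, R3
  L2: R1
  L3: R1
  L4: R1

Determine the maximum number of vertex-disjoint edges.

2

Unit-capacity flow: source→left, listed edges, right→sink; max matching = max flow.
Augmenting path L1→R1 (+1); matched 1.
Augmenting path L2→R1→L1→R2 (+1); matched 2.
No augmenting path remains; maximum matching = 2.
König certificate: {L1, R1} is a vertex cover of size 2 (every listed pair touches it), so no matching can be larger.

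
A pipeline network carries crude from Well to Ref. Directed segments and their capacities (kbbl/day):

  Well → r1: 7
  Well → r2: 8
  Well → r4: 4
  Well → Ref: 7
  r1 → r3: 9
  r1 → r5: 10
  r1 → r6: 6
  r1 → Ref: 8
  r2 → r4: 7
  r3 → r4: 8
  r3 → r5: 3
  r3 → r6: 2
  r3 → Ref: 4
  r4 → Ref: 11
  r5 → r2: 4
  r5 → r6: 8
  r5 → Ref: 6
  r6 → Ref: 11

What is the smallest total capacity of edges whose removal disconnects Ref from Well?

25

Augment Well→Ref: bottleneck 7, flow now 7.
Augment Well→r1→Ref: bottleneck 7, flow now 14.
Augment Well→r4→Ref: bottleneck 4, flow now 18.
Augment Well→r2→r4→Ref: bottleneck 7, flow now 25.
No augmenting path remains; maximum flow = 25.
By max-flow min-cut, the minimum cut capacity equals the max flow.
In the residual graph, reachable from Well: {Well, r2}.
Min-cut edges: Well→r1 (7), Well→r4 (4), Well→Ref (7), r2→r4 (7); capacity 7 + 4 + 7 + 7 = 25.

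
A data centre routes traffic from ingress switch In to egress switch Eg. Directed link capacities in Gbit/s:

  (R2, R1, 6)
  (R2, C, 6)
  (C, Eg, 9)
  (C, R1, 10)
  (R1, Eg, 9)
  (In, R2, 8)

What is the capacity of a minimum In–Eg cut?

Augment In→R2→R1→Eg: bottleneck 6, flow now 6.
Augment In→R2→C→Eg: bottleneck 2, flow now 8.
No augmenting path remains; maximum flow = 8.
By max-flow min-cut, the minimum cut capacity equals the max flow.
In the residual graph, reachable from In: {In}.
Min-cut edges: In→R2 (8); capacity 8 = 8.

8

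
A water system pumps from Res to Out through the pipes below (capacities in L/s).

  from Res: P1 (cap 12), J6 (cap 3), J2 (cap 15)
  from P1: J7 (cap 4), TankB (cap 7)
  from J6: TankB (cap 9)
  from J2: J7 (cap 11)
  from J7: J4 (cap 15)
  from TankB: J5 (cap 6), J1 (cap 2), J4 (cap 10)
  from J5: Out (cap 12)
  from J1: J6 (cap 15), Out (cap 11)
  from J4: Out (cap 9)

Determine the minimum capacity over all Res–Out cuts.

Augment Res→P1→J7→J4→Out: bottleneck 4, flow now 4.
Augment Res→P1→TankB→J5→Out: bottleneck 6, flow now 10.
Augment Res→P1→TankB→J1→Out: bottleneck 1, flow now 11.
Augment Res→J6→TankB→J1→Out: bottleneck 1, flow now 12.
Augment Res→J6→TankB→J4→Out: bottleneck 2, flow now 14.
Augment Res→J2→J7→J4→Out: bottleneck 3, flow now 17.
No augmenting path remains; maximum flow = 17.
By max-flow min-cut, the minimum cut capacity equals the max flow.
In the residual graph, reachable from Res: {Res, P1, J6, J2, J7, TankB, J4}.
Min-cut edges: TankB→J5 (6), TankB→J1 (2), J4→Out (9); capacity 6 + 2 + 9 = 17.

17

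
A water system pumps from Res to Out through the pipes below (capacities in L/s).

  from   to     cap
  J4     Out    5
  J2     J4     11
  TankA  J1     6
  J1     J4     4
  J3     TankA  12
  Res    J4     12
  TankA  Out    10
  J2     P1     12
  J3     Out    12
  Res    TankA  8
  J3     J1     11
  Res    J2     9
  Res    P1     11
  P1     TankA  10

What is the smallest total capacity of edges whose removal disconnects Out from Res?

Augment Res→TankA→Out: bottleneck 8, flow now 8.
Augment Res→J4→Out: bottleneck 5, flow now 13.
Augment Res→P1→TankA→Out: bottleneck 2, flow now 15.
No augmenting path remains; maximum flow = 15.
By max-flow min-cut, the minimum cut capacity equals the max flow.
In the residual graph, reachable from Res: {Res, J2, P1, TankA, J4, J1}.
Min-cut edges: TankA→Out (10), J4→Out (5); capacity 10 + 5 = 15.

15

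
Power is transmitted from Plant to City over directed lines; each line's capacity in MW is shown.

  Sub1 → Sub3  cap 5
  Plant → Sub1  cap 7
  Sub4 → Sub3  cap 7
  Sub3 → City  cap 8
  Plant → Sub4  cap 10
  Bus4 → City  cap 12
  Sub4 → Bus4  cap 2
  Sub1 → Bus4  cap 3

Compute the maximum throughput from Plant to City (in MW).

13

Augment Plant→Sub4→Sub3→City: bottleneck 7, flow now 7.
Augment Plant→Sub4→Bus4→City: bottleneck 2, flow now 9.
Augment Plant→Sub1→Sub3→City: bottleneck 1, flow now 10.
Augment Plant→Sub1→Bus4→City: bottleneck 3, flow now 13.
No augmenting path remains; maximum flow = 13.
In the residual graph, reachable from Plant: {Plant, Sub4, Sub1, Sub3}.
Min-cut edges: Sub4→Bus4 (2), Sub1→Bus4 (3), Sub3→City (8); capacity 2 + 3 + 8 = 13.
This cut is saturated, so no flow can exceed 13.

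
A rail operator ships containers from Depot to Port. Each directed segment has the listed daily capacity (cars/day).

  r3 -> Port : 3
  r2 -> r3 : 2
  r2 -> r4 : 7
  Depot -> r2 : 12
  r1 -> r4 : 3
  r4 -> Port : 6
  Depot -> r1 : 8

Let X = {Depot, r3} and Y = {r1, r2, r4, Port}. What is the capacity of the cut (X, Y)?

Edges leaving {Depot, r3}: Depot→r1 (8), Depot→r2 (12), r3→Port (3).
Cut capacity = 8 + 12 + 3 = 23.

23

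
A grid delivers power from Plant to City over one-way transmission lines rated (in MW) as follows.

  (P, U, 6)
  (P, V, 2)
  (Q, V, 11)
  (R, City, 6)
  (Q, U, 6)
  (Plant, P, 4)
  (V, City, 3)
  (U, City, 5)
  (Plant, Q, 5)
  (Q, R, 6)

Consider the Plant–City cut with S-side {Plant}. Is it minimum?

Yes — it is a minimum cut (capacity 9).

Given cut capacity: 4 + 5 = 9.
Augment Plant→P→U→City: bottleneck 4, flow now 4.
Augment Plant→Q→R→City: bottleneck 5, flow now 9.
No augmenting path remains; maximum flow = 9.
Cut capacity 9 equals the max flow, so it is a minimum cut.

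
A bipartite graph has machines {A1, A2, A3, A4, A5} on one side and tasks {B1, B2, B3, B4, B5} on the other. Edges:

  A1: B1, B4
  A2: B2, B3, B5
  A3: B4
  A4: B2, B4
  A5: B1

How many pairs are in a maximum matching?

Unit-capacity flow: source→left, listed edges, right→sink; max matching = max flow.
Augmenting path A1→B1 (+1); matched 1.
Augmenting path A2→B2 (+1); matched 2.
Augmenting path A3→B4 (+1); matched 3.
Augmenting path A4→B2→A2→B3 (+1); matched 4.
No augmenting path remains; maximum matching = 4.
König certificate: {A2, A4, B1, B4} is a vertex cover of size 4 (every listed pair touches it), so no matching can be larger.

4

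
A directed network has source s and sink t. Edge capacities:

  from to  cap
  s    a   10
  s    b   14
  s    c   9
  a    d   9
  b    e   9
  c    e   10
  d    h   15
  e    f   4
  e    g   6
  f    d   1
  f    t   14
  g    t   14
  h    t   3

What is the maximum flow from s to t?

Augment s→a→d→h→t: bottleneck 3, flow now 3.
Augment s→b→e→f→t: bottleneck 4, flow now 7.
Augment s→b→e→g→t: bottleneck 5, flow now 12.
Augment s→c→e→g→t: bottleneck 1, flow now 13.
No augmenting path remains; maximum flow = 13.
In the residual graph, reachable from s: {s, a, b, c, d, e, h}.
Min-cut edges: e→f (4), e→g (6), h→t (3); capacity 4 + 6 + 3 = 13.
This cut is saturated, so no flow can exceed 13.

13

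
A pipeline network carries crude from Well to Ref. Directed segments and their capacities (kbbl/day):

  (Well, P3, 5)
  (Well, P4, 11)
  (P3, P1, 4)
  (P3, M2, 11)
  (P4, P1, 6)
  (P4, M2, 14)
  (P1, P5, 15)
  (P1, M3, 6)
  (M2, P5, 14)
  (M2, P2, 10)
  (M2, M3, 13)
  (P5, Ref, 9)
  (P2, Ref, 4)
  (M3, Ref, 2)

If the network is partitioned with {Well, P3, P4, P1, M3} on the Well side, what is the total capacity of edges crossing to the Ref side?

Edges leaving {Well, P3, P4, P1, M3}: P3→M2 (11), P4→M2 (14), P1→P5 (15), M3→Ref (2).
Cut capacity = 11 + 14 + 15 + 2 = 42.

42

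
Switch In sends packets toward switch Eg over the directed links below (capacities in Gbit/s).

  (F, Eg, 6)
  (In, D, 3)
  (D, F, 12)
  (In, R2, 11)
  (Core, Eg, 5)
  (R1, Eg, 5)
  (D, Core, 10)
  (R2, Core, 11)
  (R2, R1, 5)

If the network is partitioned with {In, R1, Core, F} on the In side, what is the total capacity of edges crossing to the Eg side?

30

Edges leaving {In, R1, Core, F}: In→R2 (11), In→D (3), R1→Eg (5), Core→Eg (5), F→Eg (6).
Cut capacity = 11 + 3 + 5 + 5 + 6 = 30.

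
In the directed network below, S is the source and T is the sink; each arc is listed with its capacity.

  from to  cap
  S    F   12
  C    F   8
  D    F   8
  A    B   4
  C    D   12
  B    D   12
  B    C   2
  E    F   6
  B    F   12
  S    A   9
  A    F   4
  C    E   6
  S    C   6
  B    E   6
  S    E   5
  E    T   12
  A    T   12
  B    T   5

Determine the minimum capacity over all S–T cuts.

20

Augment S→A→T: bottleneck 9, flow now 9.
Augment S→E→T: bottleneck 5, flow now 14.
Augment S→C→E→T: bottleneck 6, flow now 20.
No augmenting path remains; maximum flow = 20.
By max-flow min-cut, the minimum cut capacity equals the max flow.
In the residual graph, reachable from S: {S, F}.
Min-cut edges: S→A (9), S→C (6), S→E (5); capacity 9 + 6 + 5 = 20.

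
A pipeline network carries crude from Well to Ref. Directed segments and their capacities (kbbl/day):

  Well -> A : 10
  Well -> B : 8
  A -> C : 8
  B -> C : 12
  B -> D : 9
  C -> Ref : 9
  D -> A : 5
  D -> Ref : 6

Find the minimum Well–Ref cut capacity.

15

Augment Well→A→C→Ref: bottleneck 8, flow now 8.
Augment Well→B→C→Ref: bottleneck 1, flow now 9.
Augment Well→B→D→Ref: bottleneck 6, flow now 15.
No augmenting path remains; maximum flow = 15.
By max-flow min-cut, the minimum cut capacity equals the max flow.
In the residual graph, reachable from Well: {Well, A, B, C, D}.
Min-cut edges: C→Ref (9), D→Ref (6); capacity 9 + 6 = 15.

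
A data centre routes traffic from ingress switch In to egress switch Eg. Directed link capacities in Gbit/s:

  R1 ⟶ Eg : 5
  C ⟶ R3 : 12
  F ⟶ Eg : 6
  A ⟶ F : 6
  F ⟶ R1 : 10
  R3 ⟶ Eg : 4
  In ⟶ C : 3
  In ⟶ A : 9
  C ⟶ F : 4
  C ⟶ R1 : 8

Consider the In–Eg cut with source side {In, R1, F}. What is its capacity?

23

Edges leaving {In, R1, F}: In→A (9), In→C (3), R1→Eg (5), F→Eg (6).
Cut capacity = 9 + 3 + 5 + 6 = 23.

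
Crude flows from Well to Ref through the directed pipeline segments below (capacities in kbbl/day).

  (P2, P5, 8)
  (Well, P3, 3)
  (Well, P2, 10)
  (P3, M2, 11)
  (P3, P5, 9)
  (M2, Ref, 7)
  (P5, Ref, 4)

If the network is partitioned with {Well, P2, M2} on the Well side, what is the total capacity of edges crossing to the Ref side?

Edges leaving {Well, P2, M2}: Well→P3 (3), P2→P5 (8), M2→Ref (7).
Cut capacity = 3 + 8 + 7 = 18.

18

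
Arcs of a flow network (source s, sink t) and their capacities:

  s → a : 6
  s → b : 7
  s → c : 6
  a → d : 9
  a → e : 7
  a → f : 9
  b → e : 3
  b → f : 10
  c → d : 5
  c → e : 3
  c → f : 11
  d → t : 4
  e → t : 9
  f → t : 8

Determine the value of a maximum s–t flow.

19

Augment s→a→d→t: bottleneck 4, flow now 4.
Augment s→a→e→t: bottleneck 2, flow now 6.
Augment s→b→e→t: bottleneck 3, flow now 9.
Augment s→b→f→t: bottleneck 4, flow now 13.
Augment s→c→e→t: bottleneck 3, flow now 16.
Augment s→c→f→t: bottleneck 3, flow now 19.
No augmenting path remains; maximum flow = 19.
In the residual graph, reachable from s: {s}.
Min-cut edges: s→a (6), s→b (7), s→c (6); capacity 6 + 7 + 6 = 19.
This cut is saturated, so no flow can exceed 19.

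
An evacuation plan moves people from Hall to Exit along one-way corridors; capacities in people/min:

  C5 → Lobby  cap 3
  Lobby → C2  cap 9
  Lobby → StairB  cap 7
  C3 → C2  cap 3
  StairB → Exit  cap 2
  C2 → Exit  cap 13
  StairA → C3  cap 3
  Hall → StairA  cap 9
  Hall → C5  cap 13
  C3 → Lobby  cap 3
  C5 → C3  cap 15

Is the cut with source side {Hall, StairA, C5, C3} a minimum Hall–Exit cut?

Yes — it is a minimum cut (capacity 9).

Given cut capacity: 3 + 3 + 3 = 9.
Augment Hall→StairA→C3→C2→Exit: bottleneck 3, flow now 3.
Augment Hall→C5→Lobby→StairB→Exit: bottleneck 2, flow now 5.
Augment Hall→C5→Lobby→C2→Exit: bottleneck 1, flow now 6.
Augment Hall→C5→C3→Lobby→C2→Exit: bottleneck 3, flow now 9.
No augmenting path remains; maximum flow = 9.
Cut capacity 9 equals the max flow, so it is a minimum cut.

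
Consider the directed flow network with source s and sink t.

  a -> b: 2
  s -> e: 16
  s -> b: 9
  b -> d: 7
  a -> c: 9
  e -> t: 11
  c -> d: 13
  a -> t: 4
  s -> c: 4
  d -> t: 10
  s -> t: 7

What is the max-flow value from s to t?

Augment s→t: bottleneck 7, flow now 7.
Augment s→e→t: bottleneck 11, flow now 18.
Augment s→b→d→t: bottleneck 7, flow now 25.
Augment s→c→d→t: bottleneck 3, flow now 28.
No augmenting path remains; maximum flow = 28.
In the residual graph, reachable from s: {s, b, c, d, e}.
Min-cut edges: s→t (7), d→t (10), e→t (11); capacity 7 + 10 + 11 = 28.
This cut is saturated, so no flow can exceed 28.

28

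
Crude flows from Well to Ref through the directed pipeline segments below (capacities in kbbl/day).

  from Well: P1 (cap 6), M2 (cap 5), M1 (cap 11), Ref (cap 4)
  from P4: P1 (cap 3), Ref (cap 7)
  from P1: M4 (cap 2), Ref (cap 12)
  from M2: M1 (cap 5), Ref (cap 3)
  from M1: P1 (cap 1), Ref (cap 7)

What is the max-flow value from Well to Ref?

Augment Well→Ref: bottleneck 4, flow now 4.
Augment Well→P1→Ref: bottleneck 6, flow now 10.
Augment Well→M2→Ref: bottleneck 3, flow now 13.
Augment Well→M1→Ref: bottleneck 7, flow now 20.
Augment Well→M1→P1→Ref: bottleneck 1, flow now 21.
No augmenting path remains; maximum flow = 21.
In the residual graph, reachable from Well: {Well, M2, M1}.
Min-cut edges: Well→P1 (6), Well→Ref (4), M2→Ref (3), M1→P1 (1), M1→Ref (7); capacity 6 + 4 + 3 + 1 + 7 = 21.
This cut is saturated, so no flow can exceed 21.

21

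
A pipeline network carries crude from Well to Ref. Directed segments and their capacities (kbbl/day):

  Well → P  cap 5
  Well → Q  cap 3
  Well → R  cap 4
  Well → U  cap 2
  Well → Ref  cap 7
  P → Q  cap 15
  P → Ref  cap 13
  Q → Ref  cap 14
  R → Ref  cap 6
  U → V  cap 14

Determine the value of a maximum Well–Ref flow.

Augment Well→Ref: bottleneck 7, flow now 7.
Augment Well→P→Ref: bottleneck 5, flow now 12.
Augment Well→Q→Ref: bottleneck 3, flow now 15.
Augment Well→R→Ref: bottleneck 4, flow now 19.
No augmenting path remains; maximum flow = 19.
In the residual graph, reachable from Well: {Well, U, V}.
Min-cut edges: Well→P (5), Well→Q (3), Well→R (4), Well→Ref (7); capacity 5 + 3 + 4 + 7 = 19.
This cut is saturated, so no flow can exceed 19.

19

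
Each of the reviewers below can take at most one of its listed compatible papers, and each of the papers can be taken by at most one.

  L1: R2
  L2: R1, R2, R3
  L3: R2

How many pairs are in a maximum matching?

2

Unit-capacity flow: source→left, listed edges, right→sink; max matching = max flow.
Augmenting path L1→R2 (+1); matched 1.
Augmenting path L2→R1 (+1); matched 2.
No augmenting path remains; maximum matching = 2.
König certificate: {L2, R2} is a vertex cover of size 2 (every listed pair touches it), so no matching can be larger.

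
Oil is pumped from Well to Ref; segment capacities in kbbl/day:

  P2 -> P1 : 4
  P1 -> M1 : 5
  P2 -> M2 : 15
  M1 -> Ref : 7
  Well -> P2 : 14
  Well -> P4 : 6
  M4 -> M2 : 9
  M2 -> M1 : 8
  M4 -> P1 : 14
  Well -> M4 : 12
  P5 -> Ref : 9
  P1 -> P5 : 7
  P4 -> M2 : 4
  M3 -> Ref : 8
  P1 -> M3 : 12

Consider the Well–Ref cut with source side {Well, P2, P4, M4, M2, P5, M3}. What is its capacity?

43

Edges leaving {Well, P2, P4, M4, M2, P5, M3}: P2→P1 (4), M4→P1 (14), M2→M1 (8), P5→Ref (9), M3→Ref (8).
Cut capacity = 4 + 14 + 8 + 9 + 8 = 43.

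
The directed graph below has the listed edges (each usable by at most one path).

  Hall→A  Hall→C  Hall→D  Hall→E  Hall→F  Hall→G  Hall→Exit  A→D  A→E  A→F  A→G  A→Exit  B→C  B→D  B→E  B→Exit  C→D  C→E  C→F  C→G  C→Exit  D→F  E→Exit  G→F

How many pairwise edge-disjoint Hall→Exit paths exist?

Assign every edge capacity 1; by Menger, the answer equals the max flow.
Path Hall→Exit (+1); total 1.
Path Hall→A→Exit (+1); total 2.
Path Hall→C→Exit (+1); total 3.
Path Hall→E→Exit (+1); total 4.
No residual Hall→Exit path; max flow = 4.
Certifying cut of size 4: {Hall→A, Hall→C, Hall→E, Hall→Exit}.

4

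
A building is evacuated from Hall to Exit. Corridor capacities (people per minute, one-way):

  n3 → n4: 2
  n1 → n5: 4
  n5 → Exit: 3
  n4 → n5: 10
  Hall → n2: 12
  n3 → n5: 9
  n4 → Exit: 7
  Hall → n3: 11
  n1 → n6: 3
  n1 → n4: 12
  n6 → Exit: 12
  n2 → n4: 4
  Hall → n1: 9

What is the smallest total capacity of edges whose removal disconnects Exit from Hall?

Augment Hall→n1→n4→Exit: bottleneck 7, flow now 7.
Augment Hall→n1→n5→Exit: bottleneck 2, flow now 9.
Augment Hall→n3→n5→Exit: bottleneck 1, flow now 10.
Augment Hall→n2→n4→n1→n6→Exit: bottleneck 3, flow now 13. (uses reverse residual edge)
No augmenting path remains; maximum flow = 13.
By max-flow min-cut, the minimum cut capacity equals the max flow.
In the residual graph, reachable from Hall: {Hall, n1, n2, n3, n4, n5}.
Min-cut edges: n1→n6 (3), n4→Exit (7), n5→Exit (3); capacity 3 + 7 + 3 = 13.

13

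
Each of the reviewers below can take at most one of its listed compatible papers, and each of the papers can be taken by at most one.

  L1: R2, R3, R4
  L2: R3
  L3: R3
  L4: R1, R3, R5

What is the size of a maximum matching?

Unit-capacity flow: source→left, listed edges, right→sink; max matching = max flow.
Augmenting path L1→R2 (+1); matched 1.
Augmenting path L2→R3 (+1); matched 2.
Augmenting path L4→R1 (+1); matched 3.
No augmenting path remains; maximum matching = 3.
König certificate: {L1, L4, R3} is a vertex cover of size 3 (every listed pair touches it), so no matching can be larger.

3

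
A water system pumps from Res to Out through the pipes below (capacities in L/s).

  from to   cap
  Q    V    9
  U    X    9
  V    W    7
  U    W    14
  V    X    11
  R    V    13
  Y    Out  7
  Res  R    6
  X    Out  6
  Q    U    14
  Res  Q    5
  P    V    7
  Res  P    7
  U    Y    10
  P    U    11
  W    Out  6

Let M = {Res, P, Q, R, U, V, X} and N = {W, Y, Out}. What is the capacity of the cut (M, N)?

37

Edges leaving {Res, P, Q, R, U, V, X}: U→W (14), U→Y (10), V→W (7), X→Out (6).
Cut capacity = 14 + 10 + 7 + 6 = 37.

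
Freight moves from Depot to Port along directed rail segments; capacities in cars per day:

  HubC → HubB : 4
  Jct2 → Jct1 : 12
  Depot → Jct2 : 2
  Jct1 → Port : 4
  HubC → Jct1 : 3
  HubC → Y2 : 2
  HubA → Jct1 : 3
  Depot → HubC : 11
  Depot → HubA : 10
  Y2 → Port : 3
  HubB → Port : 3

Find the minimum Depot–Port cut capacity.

9

Augment Depot→HubC→Jct1→Port: bottleneck 3, flow now 3.
Augment Depot→HubC→HubB→Port: bottleneck 3, flow now 6.
Augment Depot→HubC→Y2→Port: bottleneck 2, flow now 8.
Augment Depot→HubA→Jct1→Port: bottleneck 1, flow now 9.
No augmenting path remains; maximum flow = 9.
By max-flow min-cut, the minimum cut capacity equals the max flow.
In the residual graph, reachable from Depot: {Depot, HubC, HubA, Jct2, Jct1, HubB}.
Min-cut edges: HubC→Y2 (2), Jct1→Port (4), HubB→Port (3); capacity 2 + 4 + 3 = 9.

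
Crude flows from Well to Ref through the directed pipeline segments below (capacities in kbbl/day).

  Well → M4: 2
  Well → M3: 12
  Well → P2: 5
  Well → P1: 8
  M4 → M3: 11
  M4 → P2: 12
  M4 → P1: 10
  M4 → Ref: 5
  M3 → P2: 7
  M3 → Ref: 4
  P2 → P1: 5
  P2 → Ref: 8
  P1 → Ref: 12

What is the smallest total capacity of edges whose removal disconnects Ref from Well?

26

Augment Well→M4→Ref: bottleneck 2, flow now 2.
Augment Well→M3→Ref: bottleneck 4, flow now 6.
Augment Well→P2→Ref: bottleneck 5, flow now 11.
Augment Well→P1→Ref: bottleneck 8, flow now 19.
Augment Well→M3→P2→Ref: bottleneck 3, flow now 22.
Augment Well→M3→P2→P1→Ref: bottleneck 4, flow now 26.
No augmenting path remains; maximum flow = 26.
By max-flow min-cut, the minimum cut capacity equals the max flow.
In the residual graph, reachable from Well: {Well, M3}.
Min-cut edges: Well→M4 (2), Well→P2 (5), Well→P1 (8), M3→P2 (7), M3→Ref (4); capacity 2 + 5 + 8 + 7 + 4 = 26.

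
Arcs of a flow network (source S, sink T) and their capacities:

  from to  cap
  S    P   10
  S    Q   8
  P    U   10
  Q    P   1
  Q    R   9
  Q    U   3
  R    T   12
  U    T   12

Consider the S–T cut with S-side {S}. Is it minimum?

Yes — it is a minimum cut (capacity 18).

Given cut capacity: 10 + 8 = 18.
Augment S→P→U→T: bottleneck 10, flow now 10.
Augment S→Q→R→T: bottleneck 8, flow now 18.
No augmenting path remains; maximum flow = 18.
Cut capacity 18 equals the max flow, so it is a minimum cut.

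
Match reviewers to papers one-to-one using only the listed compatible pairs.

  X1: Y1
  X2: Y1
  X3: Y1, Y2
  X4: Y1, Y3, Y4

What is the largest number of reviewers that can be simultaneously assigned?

3

Unit-capacity flow: source→left, listed edges, right→sink; max matching = max flow.
Augmenting path X1→Y1 (+1); matched 1.
Augmenting path X3→Y2 (+1); matched 2.
Augmenting path X4→Y3 (+1); matched 3.
No augmenting path remains; maximum matching = 3.
König certificate: {X3, X4, Y1} is a vertex cover of size 3 (every listed pair touches it), so no matching can be larger.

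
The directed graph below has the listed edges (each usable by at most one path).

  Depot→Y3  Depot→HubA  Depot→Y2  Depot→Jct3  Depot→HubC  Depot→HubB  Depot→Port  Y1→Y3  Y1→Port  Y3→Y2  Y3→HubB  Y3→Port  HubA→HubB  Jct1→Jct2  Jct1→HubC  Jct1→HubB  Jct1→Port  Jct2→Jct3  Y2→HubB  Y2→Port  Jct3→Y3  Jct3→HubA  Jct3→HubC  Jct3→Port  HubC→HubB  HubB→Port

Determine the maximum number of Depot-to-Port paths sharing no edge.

5

Assign every edge capacity 1; by Menger, the answer equals the max flow.
Path Depot→Port (+1); total 1.
Path Depot→Y3→Port (+1); total 2.
Path Depot→Y2→Port (+1); total 3.
Path Depot→Jct3→Port (+1); total 4.
Path Depot→HubB→Port (+1); total 5.
No residual Depot→Port path; max flow = 5.
Certifying cut of size 5: {Depot→Jct3, Depot→Port, Depot→Y2, Depot→Y3, HubB→Port}.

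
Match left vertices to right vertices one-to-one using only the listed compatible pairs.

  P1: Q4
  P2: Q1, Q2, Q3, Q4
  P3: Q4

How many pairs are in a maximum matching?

Unit-capacity flow: source→left, listed edges, right→sink; max matching = max flow.
Augmenting path P1→Q4 (+1); matched 1.
Augmenting path P2→Q1 (+1); matched 2.
No augmenting path remains; maximum matching = 2.
König certificate: {P2, Q4} is a vertex cover of size 2 (every listed pair touches it), so no matching can be larger.

2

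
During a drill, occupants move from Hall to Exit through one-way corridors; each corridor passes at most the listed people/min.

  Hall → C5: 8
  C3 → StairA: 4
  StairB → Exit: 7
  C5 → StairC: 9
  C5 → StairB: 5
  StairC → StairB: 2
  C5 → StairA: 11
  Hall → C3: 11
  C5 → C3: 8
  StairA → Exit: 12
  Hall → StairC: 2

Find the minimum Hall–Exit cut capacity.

14

Augment Hall→StairC→StairB→Exit: bottleneck 2, flow now 2.
Augment Hall→C5→StairB→Exit: bottleneck 5, flow now 7.
Augment Hall→C5→StairA→Exit: bottleneck 3, flow now 10.
Augment Hall→C3→StairA→Exit: bottleneck 4, flow now 14.
No augmenting path remains; maximum flow = 14.
By max-flow min-cut, the minimum cut capacity equals the max flow.
In the residual graph, reachable from Hall: {Hall, C3}.
Min-cut edges: Hall→StairC (2), Hall→C5 (8), C3→StairA (4); capacity 2 + 8 + 4 = 14.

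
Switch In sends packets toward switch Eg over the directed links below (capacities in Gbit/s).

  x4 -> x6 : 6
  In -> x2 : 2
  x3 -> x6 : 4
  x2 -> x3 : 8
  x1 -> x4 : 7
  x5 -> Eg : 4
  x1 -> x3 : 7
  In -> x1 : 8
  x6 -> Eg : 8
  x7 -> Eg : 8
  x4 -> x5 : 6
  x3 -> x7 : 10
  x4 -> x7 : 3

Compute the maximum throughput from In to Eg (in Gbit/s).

10

Augment In→x1→x3→x6→Eg: bottleneck 4, flow now 4.
Augment In→x1→x3→x7→Eg: bottleneck 3, flow now 7.
Augment In→x1→x4→x5→Eg: bottleneck 1, flow now 8.
Augment In→x2→x3→x7→Eg: bottleneck 2, flow now 10.
No augmenting path remains; maximum flow = 10.
In the residual graph, reachable from In: {In}.
Min-cut edges: In→x1 (8), In→x2 (2); capacity 8 + 2 = 10.
This cut is saturated, so no flow can exceed 10.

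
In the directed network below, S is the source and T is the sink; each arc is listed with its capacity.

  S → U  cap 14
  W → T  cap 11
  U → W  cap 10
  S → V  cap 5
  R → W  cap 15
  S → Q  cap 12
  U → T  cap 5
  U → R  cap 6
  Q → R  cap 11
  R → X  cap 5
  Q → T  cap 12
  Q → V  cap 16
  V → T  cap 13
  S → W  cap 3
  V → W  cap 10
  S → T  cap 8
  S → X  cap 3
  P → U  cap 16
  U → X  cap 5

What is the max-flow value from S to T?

41

Augment S→T: bottleneck 8, flow now 8.
Augment S→Q→T: bottleneck 12, flow now 20.
Augment S→U→T: bottleneck 5, flow now 25.
Augment S→V→T: bottleneck 5, flow now 30.
Augment S→W→T: bottleneck 3, flow now 33.
Augment S→U→W→T: bottleneck 8, flow now 41.
No augmenting path remains; maximum flow = 41.
In the residual graph, reachable from S: {S, R, U, W, X}.
Min-cut edges: S→Q (12), S→V (5), S→T (8), U→T (5), W→T (11); capacity 12 + 5 + 8 + 5 + 11 = 41.
This cut is saturated, so no flow can exceed 41.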